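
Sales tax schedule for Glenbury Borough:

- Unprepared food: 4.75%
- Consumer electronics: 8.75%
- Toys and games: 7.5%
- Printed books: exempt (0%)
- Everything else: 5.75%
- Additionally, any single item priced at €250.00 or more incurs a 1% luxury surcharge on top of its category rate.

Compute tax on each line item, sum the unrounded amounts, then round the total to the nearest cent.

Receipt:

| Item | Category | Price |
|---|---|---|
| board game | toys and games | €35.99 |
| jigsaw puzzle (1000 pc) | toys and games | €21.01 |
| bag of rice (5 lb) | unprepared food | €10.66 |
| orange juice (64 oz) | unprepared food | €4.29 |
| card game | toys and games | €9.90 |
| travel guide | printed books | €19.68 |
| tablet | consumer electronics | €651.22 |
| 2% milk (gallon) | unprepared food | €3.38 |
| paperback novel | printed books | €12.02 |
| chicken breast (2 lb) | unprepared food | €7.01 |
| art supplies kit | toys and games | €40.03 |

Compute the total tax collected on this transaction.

€72.72

Board game €35.99: toys and games → 7.5% → €2.69925
Jigsaw puzzle (1000 pc) €21.01: toys and games → 7.5% → €1.57575
Bag of rice (5 lb) €10.66: unprepared food → 4.75% → €0.50635
Orange juice (64 oz) €4.29: unprepared food → 4.75% → €0.203775
Card game €9.90: toys and games → 7.5% → €0.7425
Travel guide €19.68: printed books → 0% → €0.00
Tablet €651.22: consumer electronics → 8.75% + 1% surcharge = 9.75% → €63.49395
2% milk (gallon) €3.38: unprepared food → 4.75% → €0.16055
Paperback novel €12.02: printed books → 0% → €0.00
Chicken breast (2 lb) €7.01: unprepared food → 4.75% → €0.332975
Art supplies kit €40.03: toys and games → 7.5% → €3.00225
Unrounded tax sum = €72.71735 → €72.72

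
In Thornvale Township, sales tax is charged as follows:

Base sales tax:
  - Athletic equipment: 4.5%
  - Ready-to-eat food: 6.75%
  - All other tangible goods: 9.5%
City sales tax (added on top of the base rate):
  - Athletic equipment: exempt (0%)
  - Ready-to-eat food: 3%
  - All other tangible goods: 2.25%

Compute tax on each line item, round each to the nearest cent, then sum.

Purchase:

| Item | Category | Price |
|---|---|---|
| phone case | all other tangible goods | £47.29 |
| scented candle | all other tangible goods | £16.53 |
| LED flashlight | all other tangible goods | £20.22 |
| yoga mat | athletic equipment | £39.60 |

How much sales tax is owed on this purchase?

£11.66

Phone case £47.29: all other tangible goods → 9.5% + 2.25% city = 11.75% → £5.56
Scented candle £16.53: all other tangible goods → 9.5% + 2.25% city = 11.75% → £1.94
LED flashlight £20.22: all other tangible goods → 9.5% + 2.25% city = 11.75% → £2.38
Yoga mat £39.60: athletic equipment → 4.5% + 0% city = 4.5% → £1.78
Total tax = £5.56 + £1.94 + £2.38 + £1.78 = £11.66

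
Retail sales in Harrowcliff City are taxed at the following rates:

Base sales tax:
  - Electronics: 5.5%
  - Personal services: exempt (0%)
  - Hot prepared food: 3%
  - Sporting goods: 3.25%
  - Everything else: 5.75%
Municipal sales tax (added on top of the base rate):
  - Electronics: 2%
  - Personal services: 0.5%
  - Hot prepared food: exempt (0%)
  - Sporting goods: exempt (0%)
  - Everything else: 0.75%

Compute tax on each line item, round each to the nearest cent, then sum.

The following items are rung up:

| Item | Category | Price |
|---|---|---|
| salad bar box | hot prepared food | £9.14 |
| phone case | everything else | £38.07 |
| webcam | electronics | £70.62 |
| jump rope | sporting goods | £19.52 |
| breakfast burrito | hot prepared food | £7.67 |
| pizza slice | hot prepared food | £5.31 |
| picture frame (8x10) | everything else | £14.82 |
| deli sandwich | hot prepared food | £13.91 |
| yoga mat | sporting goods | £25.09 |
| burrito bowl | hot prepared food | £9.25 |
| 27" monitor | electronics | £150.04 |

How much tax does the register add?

Salad bar box £9.14: hot prepared food → 3% + 0% municipal = 3% → £0.27
Phone case £38.07: everything else → 5.75% + 0.75% municipal = 6.5% → £2.47
Webcam £70.62: electronics → 5.5% + 2% municipal = 7.5% → £5.30
Jump rope £19.52: sporting goods → 3.25% + 0% municipal = 3.25% → £0.63
Breakfast burrito £7.67: hot prepared food → 3% + 0% municipal = 3% → £0.23
Pizza slice £5.31: hot prepared food → 3% + 0% municipal = 3% → £0.16
Picture frame (8x10) £14.82: everything else → 5.75% + 0.75% municipal = 6.5% → £0.96
Deli sandwich £13.91: hot prepared food → 3% + 0% municipal = 3% → £0.42
Yoga mat £25.09: sporting goods → 3.25% + 0% municipal = 3.25% → £0.82
Burrito bowl £9.25: hot prepared food → 3% + 0% municipal = 3% → £0.28
27" monitor £150.04: electronics → 5.5% + 2% municipal = 7.5% → £11.25
Total tax = £0.27 + £2.47 + £5.30 + £0.63 + £0.23 + £0.16 + £0.96 + £0.42 + £0.82 + £0.28 + £11.25 = £22.79

£22.79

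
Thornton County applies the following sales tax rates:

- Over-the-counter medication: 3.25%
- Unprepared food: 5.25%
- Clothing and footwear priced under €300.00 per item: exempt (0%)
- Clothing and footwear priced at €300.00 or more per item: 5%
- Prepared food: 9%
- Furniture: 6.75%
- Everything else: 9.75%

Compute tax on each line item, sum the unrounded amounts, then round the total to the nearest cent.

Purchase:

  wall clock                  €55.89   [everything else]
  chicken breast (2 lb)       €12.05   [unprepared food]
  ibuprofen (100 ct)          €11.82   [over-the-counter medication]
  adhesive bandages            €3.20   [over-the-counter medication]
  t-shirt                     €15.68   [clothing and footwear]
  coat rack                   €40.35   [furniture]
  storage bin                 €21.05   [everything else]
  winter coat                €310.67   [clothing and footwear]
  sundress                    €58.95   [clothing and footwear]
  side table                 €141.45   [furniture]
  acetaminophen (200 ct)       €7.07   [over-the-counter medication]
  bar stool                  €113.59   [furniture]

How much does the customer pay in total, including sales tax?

€836.09

Wall clock €55.89: everything else → 9.75% → €5.449275
Chicken breast (2 lb) €12.05: unprepared food → 5.25% → €0.632625
Ibuprofen (100 ct) €11.82: over-the-counter medication → 3.25% → €0.38415
Adhesive bandages €3.20: over-the-counter medication → 3.25% → €0.104
T-shirt €15.68: clothing and footwear, under €300.00 → 0% → €0.00
Coat rack €40.35: furniture → 6.75% → €2.723625
Storage bin €21.05: everything else → 9.75% → €2.052375
Winter coat €310.67: clothing and footwear, €300.00 or more → 5% → €15.5335
Sundress €58.95: clothing and footwear, under €300.00 → 0% → €0.00
Side table €141.45: furniture → 6.75% → €9.547875
Acetaminophen (200 ct) €7.07: over-the-counter medication → 3.25% → €0.229775
Bar stool €113.59: furniture → 6.75% → €7.667325
Subtotal = €791.77; unrounded tax = €44.324525 → €44.32; total due = €836.09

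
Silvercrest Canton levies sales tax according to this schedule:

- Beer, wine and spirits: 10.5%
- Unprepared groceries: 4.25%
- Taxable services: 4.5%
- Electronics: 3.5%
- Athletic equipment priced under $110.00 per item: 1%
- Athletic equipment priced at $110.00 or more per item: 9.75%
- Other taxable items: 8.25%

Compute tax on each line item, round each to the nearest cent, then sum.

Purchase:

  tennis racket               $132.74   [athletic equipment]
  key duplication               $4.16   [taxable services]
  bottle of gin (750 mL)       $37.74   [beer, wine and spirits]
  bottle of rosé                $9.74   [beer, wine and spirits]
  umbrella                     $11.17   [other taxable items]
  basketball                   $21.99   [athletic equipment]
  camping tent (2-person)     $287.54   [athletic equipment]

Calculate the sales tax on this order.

Tennis racket $132.74: athletic equipment, $110.00 or more → 9.75% → $12.94
Key duplication $4.16: taxable services → 4.5% → $0.19
Bottle of gin (750 mL) $37.74: beer, wine and spirits → 10.5% → $3.96
Bottle of rosé $9.74: beer, wine and spirits → 10.5% → $1.02
Umbrella $11.17: other taxable items → 8.25% → $0.92
Basketball $21.99: athletic equipment, under $110.00 → 1% → $0.22
Camping tent (2-person) $287.54: athletic equipment, $110.00 or more → 9.75% → $28.04
Total tax = $12.94 + $0.19 + $3.96 + $1.02 + $0.92 + $0.22 + $28.04 = $47.29

$47.29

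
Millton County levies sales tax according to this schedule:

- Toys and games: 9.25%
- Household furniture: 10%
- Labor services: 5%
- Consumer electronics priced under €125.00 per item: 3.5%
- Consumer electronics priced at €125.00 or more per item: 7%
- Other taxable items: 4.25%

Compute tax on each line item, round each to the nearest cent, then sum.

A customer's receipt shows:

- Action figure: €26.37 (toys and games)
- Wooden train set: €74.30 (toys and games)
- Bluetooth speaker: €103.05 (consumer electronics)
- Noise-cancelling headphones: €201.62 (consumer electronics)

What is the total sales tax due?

€27.03

Action figure €26.37: toys and games → 9.25% → €2.44
Wooden train set €74.30: toys and games → 9.25% → €6.87
Bluetooth speaker €103.05: consumer electronics, under €125.00 → 3.5% → €3.61
Noise-cancelling headphones €201.62: consumer electronics, €125.00 or more → 7% → €14.11
Total tax = €2.44 + €6.87 + €3.61 + €14.11 = €27.03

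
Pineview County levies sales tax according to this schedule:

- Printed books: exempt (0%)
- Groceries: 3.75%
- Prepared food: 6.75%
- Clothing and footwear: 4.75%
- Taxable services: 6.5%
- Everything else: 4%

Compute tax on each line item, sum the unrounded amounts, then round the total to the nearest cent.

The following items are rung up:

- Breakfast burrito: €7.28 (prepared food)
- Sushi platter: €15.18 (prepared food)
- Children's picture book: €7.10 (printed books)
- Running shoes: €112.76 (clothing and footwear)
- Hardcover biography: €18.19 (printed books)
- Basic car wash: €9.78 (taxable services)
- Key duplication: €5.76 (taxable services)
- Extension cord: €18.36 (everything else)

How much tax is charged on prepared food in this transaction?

Breakfast burrito €7.28: prepared food → 6.75% → €0.4914
Sushi platter €15.18: prepared food → 6.75% → €1.02465
Tax on prepared food: unrounded sum = €1.51605 → €1.52

€1.52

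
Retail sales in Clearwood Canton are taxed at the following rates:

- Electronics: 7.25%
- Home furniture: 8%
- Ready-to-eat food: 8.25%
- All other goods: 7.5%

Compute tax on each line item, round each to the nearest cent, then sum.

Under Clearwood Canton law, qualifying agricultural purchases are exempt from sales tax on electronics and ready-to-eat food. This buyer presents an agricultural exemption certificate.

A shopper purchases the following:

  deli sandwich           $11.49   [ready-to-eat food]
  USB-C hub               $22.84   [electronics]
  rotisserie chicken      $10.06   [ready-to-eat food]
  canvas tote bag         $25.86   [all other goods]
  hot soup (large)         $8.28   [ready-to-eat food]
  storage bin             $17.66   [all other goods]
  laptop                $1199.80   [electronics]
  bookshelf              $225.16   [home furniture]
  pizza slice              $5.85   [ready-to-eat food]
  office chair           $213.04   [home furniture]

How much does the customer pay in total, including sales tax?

$1778.35

Deli sandwich $11.49: ready-to-eat food, buyer-exempt → 0% → $0.00
USB-C hub $22.84: electronics, buyer-exempt → 0% → $0.00
Rotisserie chicken $10.06: ready-to-eat food, buyer-exempt → 0% → $0.00
Canvas tote bag $25.86: all other goods → 7.5% → $1.94
Hot soup (large) $8.28: ready-to-eat food, buyer-exempt → 0% → $0.00
Storage bin $17.66: all other goods → 7.5% → $1.32
Laptop $1199.80: electronics, buyer-exempt → 0% → $0.00
Bookshelf $225.16: home furniture → 8% → $18.01
Pizza slice $5.85: ready-to-eat food, buyer-exempt → 0% → $0.00
Office chair $213.04: home furniture → 8% → $17.04
Subtotal = $1740.04; tax = $38.31; total due = $1778.35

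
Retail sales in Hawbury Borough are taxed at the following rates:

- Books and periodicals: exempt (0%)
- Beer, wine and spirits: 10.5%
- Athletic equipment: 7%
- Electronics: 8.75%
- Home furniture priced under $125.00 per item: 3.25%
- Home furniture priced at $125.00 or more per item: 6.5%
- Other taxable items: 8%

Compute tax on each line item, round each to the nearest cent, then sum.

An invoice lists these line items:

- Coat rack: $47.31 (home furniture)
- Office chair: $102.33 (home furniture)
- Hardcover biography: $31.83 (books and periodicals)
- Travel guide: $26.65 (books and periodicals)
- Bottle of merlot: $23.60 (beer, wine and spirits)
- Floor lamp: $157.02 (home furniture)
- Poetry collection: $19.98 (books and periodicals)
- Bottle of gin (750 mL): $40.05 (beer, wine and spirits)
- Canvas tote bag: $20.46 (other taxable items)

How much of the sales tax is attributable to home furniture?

Coat rack $47.31: home furniture, under $125.00 → 3.25% → $1.54
Office chair $102.33: home furniture, under $125.00 → 3.25% → $3.33
Floor lamp $157.02: home furniture, $125.00 or more → 6.5% → $10.21
Tax on home furniture = $1.54 + $3.33 + $10.21 = $15.08

$15.08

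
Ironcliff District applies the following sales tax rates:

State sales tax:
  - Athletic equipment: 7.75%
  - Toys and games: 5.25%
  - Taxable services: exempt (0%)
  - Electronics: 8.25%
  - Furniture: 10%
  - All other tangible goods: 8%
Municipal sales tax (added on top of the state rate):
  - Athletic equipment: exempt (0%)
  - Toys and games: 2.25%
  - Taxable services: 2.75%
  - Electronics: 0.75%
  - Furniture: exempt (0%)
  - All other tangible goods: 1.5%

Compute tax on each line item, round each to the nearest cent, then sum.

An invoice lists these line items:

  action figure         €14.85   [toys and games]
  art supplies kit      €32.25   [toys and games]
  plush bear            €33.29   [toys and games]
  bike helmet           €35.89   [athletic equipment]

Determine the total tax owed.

€8.81

Action figure €14.85: toys and games → 5.25% + 2.25% municipal = 7.5% → €1.11
Art supplies kit €32.25: toys and games → 5.25% + 2.25% municipal = 7.5% → €2.42
Plush bear €33.29: toys and games → 5.25% + 2.25% municipal = 7.5% → €2.50
Bike helmet €35.89: athletic equipment → 7.75% + 0% municipal = 7.75% → €2.78
Total tax = €1.11 + €2.42 + €2.50 + €2.78 = €8.81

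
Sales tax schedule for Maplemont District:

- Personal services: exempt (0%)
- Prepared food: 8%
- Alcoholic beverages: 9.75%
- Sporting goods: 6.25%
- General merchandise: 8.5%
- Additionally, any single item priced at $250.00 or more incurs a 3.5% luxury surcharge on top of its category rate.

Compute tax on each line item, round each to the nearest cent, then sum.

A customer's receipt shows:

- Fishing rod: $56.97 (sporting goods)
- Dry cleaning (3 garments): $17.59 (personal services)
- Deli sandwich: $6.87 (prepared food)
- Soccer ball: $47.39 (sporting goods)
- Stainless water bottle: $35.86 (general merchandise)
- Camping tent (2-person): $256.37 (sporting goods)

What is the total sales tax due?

$35.12

Fishing rod $56.97: sporting goods → 6.25% → $3.56
Dry cleaning (3 garments) $17.59: personal services → 0% → $0.00
Deli sandwich $6.87: prepared food → 8% → $0.55
Soccer ball $47.39: sporting goods → 6.25% → $2.96
Stainless water bottle $35.86: general merchandise → 8.5% → $3.05
Camping tent (2-person) $256.37: sporting goods → 6.25% + 3.5% surcharge = 9.75% → $25.00
Total tax = $3.56 + $0.55 + $2.96 + $3.05 + $25.00 = $35.12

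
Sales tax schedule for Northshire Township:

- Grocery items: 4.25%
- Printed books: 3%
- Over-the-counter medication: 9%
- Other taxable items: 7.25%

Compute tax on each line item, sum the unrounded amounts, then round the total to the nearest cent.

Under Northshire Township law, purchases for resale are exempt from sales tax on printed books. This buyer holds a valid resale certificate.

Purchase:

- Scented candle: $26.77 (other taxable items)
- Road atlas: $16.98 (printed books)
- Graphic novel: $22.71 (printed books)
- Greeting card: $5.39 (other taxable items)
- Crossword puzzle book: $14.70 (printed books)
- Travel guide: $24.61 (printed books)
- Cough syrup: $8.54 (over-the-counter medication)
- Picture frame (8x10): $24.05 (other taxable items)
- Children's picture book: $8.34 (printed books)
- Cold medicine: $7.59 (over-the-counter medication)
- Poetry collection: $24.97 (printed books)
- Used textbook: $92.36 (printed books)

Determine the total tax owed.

$5.53

Scented candle $26.77: other taxable items → 7.25% → $1.940825
Road atlas $16.98: printed books, buyer-exempt → 0% → $0.00
Graphic novel $22.71: printed books, buyer-exempt → 0% → $0.00
Greeting card $5.39: other taxable items → 7.25% → $0.390775
Crossword puzzle book $14.70: printed books, buyer-exempt → 0% → $0.00
Travel guide $24.61: printed books, buyer-exempt → 0% → $0.00
Cough syrup $8.54: over-the-counter medication → 9% → $0.7686
Picture frame (8x10) $24.05: other taxable items → 7.25% → $1.743625
Children's picture book $8.34: printed books, buyer-exempt → 0% → $0.00
Cold medicine $7.59: over-the-counter medication → 9% → $0.6831
Poetry collection $24.97: printed books, buyer-exempt → 0% → $0.00
Used textbook $92.36: printed books, buyer-exempt → 0% → $0.00
Unrounded tax sum = $5.526925 → $5.53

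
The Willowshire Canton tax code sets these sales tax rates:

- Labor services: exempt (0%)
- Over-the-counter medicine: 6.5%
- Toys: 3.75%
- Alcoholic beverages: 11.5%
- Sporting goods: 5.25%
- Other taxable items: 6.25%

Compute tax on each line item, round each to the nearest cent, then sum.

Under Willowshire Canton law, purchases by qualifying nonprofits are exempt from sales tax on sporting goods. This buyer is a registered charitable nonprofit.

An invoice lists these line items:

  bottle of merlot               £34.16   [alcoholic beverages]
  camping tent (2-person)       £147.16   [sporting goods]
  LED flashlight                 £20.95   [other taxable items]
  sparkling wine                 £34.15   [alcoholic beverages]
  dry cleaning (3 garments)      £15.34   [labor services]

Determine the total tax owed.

Bottle of merlot £34.16: alcoholic beverages → 11.5% → £3.93
Camping tent (2-person) £147.16: sporting goods, buyer-exempt → 0% → £0.00
LED flashlight £20.95: other taxable items → 6.25% → £1.31
Sparkling wine £34.15: alcoholic beverages → 11.5% → £3.93
Dry cleaning (3 garments) £15.34: labor services → 0% → £0.00
Total tax = £3.93 + £1.31 + £3.93 = £9.17

£9.17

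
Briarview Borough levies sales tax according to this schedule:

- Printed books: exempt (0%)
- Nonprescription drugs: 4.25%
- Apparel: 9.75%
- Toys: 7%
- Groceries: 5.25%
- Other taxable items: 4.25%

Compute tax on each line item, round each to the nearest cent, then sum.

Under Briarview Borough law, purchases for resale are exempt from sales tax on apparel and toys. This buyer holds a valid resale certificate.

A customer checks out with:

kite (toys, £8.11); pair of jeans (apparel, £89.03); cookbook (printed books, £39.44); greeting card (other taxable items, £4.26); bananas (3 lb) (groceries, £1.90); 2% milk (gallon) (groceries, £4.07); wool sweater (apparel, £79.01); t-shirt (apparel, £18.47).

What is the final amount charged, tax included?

£244.78

Kite £8.11: toys, buyer-exempt → 0% → £0.00
Pair of jeans £89.03: apparel, buyer-exempt → 0% → £0.00
Cookbook £39.44: printed books → 0% → £0.00
Greeting card £4.26: other taxable items → 4.25% → £0.18
Bananas (3 lb) £1.90: groceries → 5.25% → £0.10
2% milk (gallon) £4.07: groceries → 5.25% → £0.21
Wool sweater £79.01: apparel, buyer-exempt → 0% → £0.00
T-shirt £18.47: apparel, buyer-exempt → 0% → £0.00
Subtotal = £244.29; tax = £0.49; total due = £244.78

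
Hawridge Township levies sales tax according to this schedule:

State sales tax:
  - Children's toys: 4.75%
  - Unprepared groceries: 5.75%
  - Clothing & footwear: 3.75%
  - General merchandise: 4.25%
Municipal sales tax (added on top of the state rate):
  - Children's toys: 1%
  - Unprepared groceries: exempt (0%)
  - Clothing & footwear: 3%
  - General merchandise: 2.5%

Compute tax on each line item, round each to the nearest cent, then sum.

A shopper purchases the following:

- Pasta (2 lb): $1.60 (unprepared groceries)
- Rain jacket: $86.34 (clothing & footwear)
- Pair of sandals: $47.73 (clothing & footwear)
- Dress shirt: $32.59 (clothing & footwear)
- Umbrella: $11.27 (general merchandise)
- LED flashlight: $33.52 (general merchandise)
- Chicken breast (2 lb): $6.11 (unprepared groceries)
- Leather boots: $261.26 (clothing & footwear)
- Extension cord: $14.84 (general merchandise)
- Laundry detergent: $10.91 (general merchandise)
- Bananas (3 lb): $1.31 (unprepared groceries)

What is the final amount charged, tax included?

Pasta (2 lb) $1.60: unprepared groceries → 5.75% + 0% municipal = 5.75% → $0.09
Rain jacket $86.34: clothing & footwear → 3.75% + 3% municipal = 6.75% → $5.83
Pair of sandals $47.73: clothing & footwear → 3.75% + 3% municipal = 6.75% → $3.22
Dress shirt $32.59: clothing & footwear → 3.75% + 3% municipal = 6.75% → $2.20
Umbrella $11.27: general merchandise → 4.25% + 2.5% municipal = 6.75% → $0.76
LED flashlight $33.52: general merchandise → 4.25% + 2.5% municipal = 6.75% → $2.26
Chicken breast (2 lb) $6.11: unprepared groceries → 5.75% + 0% municipal = 5.75% → $0.35
Leather boots $261.26: clothing & footwear → 3.75% + 3% municipal = 6.75% → $17.64
Extension cord $14.84: general merchandise → 4.25% + 2.5% municipal = 6.75% → $1.00
Laundry detergent $10.91: general merchandise → 4.25% + 2.5% municipal = 6.75% → $0.74
Bananas (3 lb) $1.31: unprepared groceries → 5.75% + 0% municipal = 5.75% → $0.08
Subtotal = $507.48; tax = $34.17; total due = $541.65

$541.65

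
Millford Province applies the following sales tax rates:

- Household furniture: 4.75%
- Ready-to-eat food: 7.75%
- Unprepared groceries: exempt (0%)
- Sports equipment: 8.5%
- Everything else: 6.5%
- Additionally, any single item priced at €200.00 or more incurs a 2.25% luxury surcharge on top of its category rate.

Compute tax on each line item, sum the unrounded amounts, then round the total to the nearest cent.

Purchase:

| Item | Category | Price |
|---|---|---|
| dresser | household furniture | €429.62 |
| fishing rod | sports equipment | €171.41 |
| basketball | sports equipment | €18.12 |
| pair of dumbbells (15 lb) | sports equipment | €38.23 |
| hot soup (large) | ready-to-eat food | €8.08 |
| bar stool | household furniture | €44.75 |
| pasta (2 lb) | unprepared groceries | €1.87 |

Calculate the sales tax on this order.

Dresser €429.62: household furniture → 4.75% + 2.25% surcharge = 7% → €30.0734
Fishing rod €171.41: sports equipment → 8.5% → €14.56985
Basketball €18.12: sports equipment → 8.5% → €1.5402
Pair of dumbbells (15 lb) €38.23: sports equipment → 8.5% → €3.24955
Hot soup (large) €8.08: ready-to-eat food → 7.75% → €0.6262
Bar stool €44.75: household furniture → 4.75% → €2.125625
Pasta (2 lb) €1.87: unprepared groceries → 0% → €0.00
Unrounded tax sum = €52.184825 → €52.18

€52.18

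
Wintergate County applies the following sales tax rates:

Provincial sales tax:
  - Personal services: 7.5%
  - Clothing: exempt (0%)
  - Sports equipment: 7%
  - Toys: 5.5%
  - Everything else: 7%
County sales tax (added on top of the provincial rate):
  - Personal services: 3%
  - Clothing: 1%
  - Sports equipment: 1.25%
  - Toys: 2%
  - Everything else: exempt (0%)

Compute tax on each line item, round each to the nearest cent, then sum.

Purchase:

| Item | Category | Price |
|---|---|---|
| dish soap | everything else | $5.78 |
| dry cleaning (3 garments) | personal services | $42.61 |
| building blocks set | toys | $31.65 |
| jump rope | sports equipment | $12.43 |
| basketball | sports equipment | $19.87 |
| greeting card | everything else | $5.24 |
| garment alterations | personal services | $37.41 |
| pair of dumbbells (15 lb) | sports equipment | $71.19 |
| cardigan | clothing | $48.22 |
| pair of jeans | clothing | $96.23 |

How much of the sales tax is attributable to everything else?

Dish soap $5.78: everything else → 7% + 0% county = 7% → $0.40
Greeting card $5.24: everything else → 7% + 0% county = 7% → $0.37
Tax on everything else = $0.40 + $0.37 = $0.77

$0.77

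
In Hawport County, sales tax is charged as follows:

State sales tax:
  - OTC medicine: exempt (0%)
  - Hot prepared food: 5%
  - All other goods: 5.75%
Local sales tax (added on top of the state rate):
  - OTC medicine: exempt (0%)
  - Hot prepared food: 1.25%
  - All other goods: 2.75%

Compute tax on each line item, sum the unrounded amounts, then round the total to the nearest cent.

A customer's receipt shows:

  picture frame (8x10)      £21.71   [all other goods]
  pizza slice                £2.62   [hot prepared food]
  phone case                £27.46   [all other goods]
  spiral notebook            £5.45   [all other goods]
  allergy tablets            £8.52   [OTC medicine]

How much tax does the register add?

Picture frame (8x10) £21.71: all other goods → 5.75% + 2.75% local = 8.5% → £1.84535
Pizza slice £2.62: hot prepared food → 5% + 1.25% local = 6.25% → £0.16375
Phone case £27.46: all other goods → 5.75% + 2.75% local = 8.5% → £2.3341
Spiral notebook £5.45: all other goods → 5.75% + 2.75% local = 8.5% → £0.46325
Allergy tablets £8.52: OTC medicine → 0% + 0% local = 0% → £0.00
Unrounded tax sum = £4.80645 → £4.81

£4.81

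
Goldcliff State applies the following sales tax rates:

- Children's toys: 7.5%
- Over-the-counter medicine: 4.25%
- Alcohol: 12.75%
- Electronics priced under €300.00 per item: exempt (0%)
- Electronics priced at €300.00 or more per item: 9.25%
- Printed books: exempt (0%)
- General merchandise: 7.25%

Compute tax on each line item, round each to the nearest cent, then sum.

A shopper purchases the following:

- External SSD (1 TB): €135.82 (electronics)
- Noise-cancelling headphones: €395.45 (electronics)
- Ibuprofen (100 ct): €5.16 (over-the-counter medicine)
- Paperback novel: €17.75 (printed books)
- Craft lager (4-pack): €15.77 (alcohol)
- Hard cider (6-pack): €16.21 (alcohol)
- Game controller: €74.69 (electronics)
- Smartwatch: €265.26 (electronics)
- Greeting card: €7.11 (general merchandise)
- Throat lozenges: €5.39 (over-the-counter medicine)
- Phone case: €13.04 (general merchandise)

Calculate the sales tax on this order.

External SSD (1 TB) €135.82: electronics, under €300.00 → 0% → €0.00
Noise-cancelling headphones €395.45: electronics, €300.00 or more → 9.25% → €36.58
Ibuprofen (100 ct) €5.16: over-the-counter medicine → 4.25% → €0.22
Paperback novel €17.75: printed books → 0% → €0.00
Craft lager (4-pack) €15.77: alcohol → 12.75% → €2.01
Hard cider (6-pack) €16.21: alcohol → 12.75% → €2.07
Game controller €74.69: electronics, under €300.00 → 0% → €0.00
Smartwatch €265.26: electronics, under €300.00 → 0% → €0.00
Greeting card €7.11: general merchandise → 7.25% → €0.52
Throat lozenges €5.39: over-the-counter medicine → 4.25% → €0.23
Phone case €13.04: general merchandise → 7.25% → €0.95
Total tax = €36.58 + €0.22 + €2.01 + €2.07 + €0.52 + €0.23 + €0.95 = €42.58

€42.58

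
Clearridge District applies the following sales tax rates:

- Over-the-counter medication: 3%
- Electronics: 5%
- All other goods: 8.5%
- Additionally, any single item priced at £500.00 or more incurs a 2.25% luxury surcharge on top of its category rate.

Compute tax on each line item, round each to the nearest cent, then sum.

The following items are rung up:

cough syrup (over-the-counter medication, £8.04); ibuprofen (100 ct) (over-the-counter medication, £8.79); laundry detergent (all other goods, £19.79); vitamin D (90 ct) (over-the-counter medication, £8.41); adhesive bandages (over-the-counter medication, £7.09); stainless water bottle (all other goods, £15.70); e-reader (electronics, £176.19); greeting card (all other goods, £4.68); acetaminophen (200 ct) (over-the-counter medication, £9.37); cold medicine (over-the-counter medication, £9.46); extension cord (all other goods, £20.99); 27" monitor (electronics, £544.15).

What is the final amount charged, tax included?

Cough syrup £8.04: over-the-counter medication → 3% → £0.24
Ibuprofen (100 ct) £8.79: over-the-counter medication → 3% → £0.26
Laundry detergent £19.79: all other goods → 8.5% → £1.68
Vitamin D (90 ct) £8.41: over-the-counter medication → 3% → £0.25
Adhesive bandages £7.09: over-the-counter medication → 3% → £0.21
Stainless water bottle £15.70: all other goods → 8.5% → £1.33
E-reader £176.19: electronics → 5% → £8.81
Greeting card £4.68: all other goods → 8.5% → £0.40
Acetaminophen (200 ct) £9.37: over-the-counter medication → 3% → £0.28
Cold medicine £9.46: over-the-counter medication → 3% → £0.28
Extension cord £20.99: all other goods → 8.5% → £1.78
27" monitor £544.15: electronics → 5% + 2.25% surcharge = 7.25% → £39.45
Subtotal = £832.66; tax = £54.97; total due = £887.63

£887.63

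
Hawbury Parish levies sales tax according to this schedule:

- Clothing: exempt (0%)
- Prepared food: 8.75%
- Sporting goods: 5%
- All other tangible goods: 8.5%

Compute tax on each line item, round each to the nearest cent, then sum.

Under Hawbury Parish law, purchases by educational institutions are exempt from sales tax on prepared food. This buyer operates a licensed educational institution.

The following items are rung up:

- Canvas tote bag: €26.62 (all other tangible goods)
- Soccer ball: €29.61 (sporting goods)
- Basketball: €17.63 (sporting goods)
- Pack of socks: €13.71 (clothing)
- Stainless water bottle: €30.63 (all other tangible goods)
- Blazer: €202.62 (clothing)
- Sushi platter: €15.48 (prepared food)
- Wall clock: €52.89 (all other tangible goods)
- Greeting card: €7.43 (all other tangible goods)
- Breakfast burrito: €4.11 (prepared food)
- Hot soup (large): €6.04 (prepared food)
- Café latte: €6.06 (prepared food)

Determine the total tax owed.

€12.35

Canvas tote bag €26.62: all other tangible goods → 8.5% → €2.26
Soccer ball €29.61: sporting goods → 5% → €1.48
Basketball €17.63: sporting goods → 5% → €0.88
Pack of socks €13.71: clothing → 0% → €0.00
Stainless water bottle €30.63: all other tangible goods → 8.5% → €2.60
Blazer €202.62: clothing → 0% → €0.00
Sushi platter €15.48: prepared food, buyer-exempt → 0% → €0.00
Wall clock €52.89: all other tangible goods → 8.5% → €4.50
Greeting card €7.43: all other tangible goods → 8.5% → €0.63
Breakfast burrito €4.11: prepared food, buyer-exempt → 0% → €0.00
Hot soup (large) €6.04: prepared food, buyer-exempt → 0% → €0.00
Café latte €6.06: prepared food, buyer-exempt → 0% → €0.00
Total tax = €2.26 + €1.48 + €0.88 + €2.60 + €4.50 + €0.63 = €12.35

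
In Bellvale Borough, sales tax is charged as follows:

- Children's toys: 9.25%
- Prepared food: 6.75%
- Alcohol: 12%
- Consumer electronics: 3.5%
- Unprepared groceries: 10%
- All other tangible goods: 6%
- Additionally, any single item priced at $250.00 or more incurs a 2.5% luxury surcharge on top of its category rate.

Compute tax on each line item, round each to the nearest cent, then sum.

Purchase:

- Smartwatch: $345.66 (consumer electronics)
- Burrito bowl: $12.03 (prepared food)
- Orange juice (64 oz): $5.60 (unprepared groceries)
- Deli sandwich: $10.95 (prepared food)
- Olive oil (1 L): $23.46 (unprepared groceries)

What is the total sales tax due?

Smartwatch $345.66: consumer electronics → 3.5% + 2.5% surcharge = 6% → $20.74
Burrito bowl $12.03: prepared food → 6.75% → $0.81
Orange juice (64 oz) $5.60: unprepared groceries → 10% → $0.56
Deli sandwich $10.95: prepared food → 6.75% → $0.74
Olive oil (1 L) $23.46: unprepared groceries → 10% → $2.35
Total tax = $20.74 + $0.81 + $0.56 + $0.74 + $2.35 = $25.20

$25.20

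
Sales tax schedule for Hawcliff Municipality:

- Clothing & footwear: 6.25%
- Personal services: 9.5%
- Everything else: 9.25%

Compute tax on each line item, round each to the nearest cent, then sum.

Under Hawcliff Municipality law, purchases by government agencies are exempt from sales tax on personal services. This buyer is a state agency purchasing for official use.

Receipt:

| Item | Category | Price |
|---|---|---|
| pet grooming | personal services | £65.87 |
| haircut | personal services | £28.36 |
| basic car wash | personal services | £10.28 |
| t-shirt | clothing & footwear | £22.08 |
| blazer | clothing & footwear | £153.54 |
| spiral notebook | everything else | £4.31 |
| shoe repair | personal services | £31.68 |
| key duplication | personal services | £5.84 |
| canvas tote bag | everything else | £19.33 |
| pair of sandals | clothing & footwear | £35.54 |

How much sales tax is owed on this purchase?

Pet grooming £65.87: personal services, buyer-exempt → 0% → £0.00
Haircut £28.36: personal services, buyer-exempt → 0% → £0.00
Basic car wash £10.28: personal services, buyer-exempt → 0% → £0.00
T-shirt £22.08: clothing & footwear → 6.25% → £1.38
Blazer £153.54: clothing & footwear → 6.25% → £9.60
Spiral notebook £4.31: everything else → 9.25% → £0.40
Shoe repair £31.68: personal services, buyer-exempt → 0% → £0.00
Key duplication £5.84: personal services, buyer-exempt → 0% → £0.00
Canvas tote bag £19.33: everything else → 9.25% → £1.79
Pair of sandals £35.54: clothing & footwear → 6.25% → £2.22
Total tax = £1.38 + £9.60 + £0.40 + £1.79 + £2.22 = £15.39

£15.39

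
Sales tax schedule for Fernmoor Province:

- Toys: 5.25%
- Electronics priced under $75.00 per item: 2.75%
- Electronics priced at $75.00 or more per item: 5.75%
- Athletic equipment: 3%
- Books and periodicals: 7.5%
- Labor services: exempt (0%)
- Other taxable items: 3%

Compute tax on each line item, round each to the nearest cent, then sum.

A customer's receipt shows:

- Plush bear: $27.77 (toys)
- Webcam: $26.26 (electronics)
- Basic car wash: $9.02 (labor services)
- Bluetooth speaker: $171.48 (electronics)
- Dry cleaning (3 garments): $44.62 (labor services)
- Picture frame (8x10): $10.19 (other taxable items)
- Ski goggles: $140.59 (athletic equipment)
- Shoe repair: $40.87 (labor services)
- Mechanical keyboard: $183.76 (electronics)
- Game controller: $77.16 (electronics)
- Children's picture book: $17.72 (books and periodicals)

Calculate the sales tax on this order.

Plush bear $27.77: toys → 5.25% → $1.46
Webcam $26.26: electronics, under $75.00 → 2.75% → $0.72
Basic car wash $9.02: labor services → 0% → $0.00
Bluetooth speaker $171.48: electronics, $75.00 or more → 5.75% → $9.86
Dry cleaning (3 garments) $44.62: labor services → 0% → $0.00
Picture frame (8x10) $10.19: other taxable items → 3% → $0.31
Ski goggles $140.59: athletic equipment → 3% → $4.22
Shoe repair $40.87: labor services → 0% → $0.00
Mechanical keyboard $183.76: electronics, $75.00 or more → 5.75% → $10.57
Game controller $77.16: electronics, $75.00 or more → 5.75% → $4.44
Children's picture book $17.72: books and periodicals → 7.5% → $1.33
Total tax = $1.46 + $0.72 + $9.86 + $0.31 + $4.22 + $10.57 + $4.44 + $1.33 = $32.91

$32.91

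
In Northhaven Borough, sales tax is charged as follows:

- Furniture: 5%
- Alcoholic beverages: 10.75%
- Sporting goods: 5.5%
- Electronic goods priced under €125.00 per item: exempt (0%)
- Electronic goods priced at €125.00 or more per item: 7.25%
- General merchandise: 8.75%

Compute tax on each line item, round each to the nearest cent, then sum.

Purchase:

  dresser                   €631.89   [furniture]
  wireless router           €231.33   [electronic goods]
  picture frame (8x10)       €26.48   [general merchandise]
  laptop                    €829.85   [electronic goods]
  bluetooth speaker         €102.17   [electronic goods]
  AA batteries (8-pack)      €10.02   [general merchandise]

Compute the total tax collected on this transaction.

Dresser €631.89: furniture → 5% → €31.59
Wireless router €231.33: electronic goods, €125.00 or more → 7.25% → €16.77
Picture frame (8x10) €26.48: general merchandise → 8.75% → €2.32
Laptop €829.85: electronic goods, €125.00 or more → 7.25% → €60.16
Bluetooth speaker €102.17: electronic goods, under €125.00 → 0% → €0.00
AA batteries (8-pack) €10.02: general merchandise → 8.75% → €0.88
Total tax = €31.59 + €16.77 + €2.32 + €60.16 + €0.88 = €111.72

€111.72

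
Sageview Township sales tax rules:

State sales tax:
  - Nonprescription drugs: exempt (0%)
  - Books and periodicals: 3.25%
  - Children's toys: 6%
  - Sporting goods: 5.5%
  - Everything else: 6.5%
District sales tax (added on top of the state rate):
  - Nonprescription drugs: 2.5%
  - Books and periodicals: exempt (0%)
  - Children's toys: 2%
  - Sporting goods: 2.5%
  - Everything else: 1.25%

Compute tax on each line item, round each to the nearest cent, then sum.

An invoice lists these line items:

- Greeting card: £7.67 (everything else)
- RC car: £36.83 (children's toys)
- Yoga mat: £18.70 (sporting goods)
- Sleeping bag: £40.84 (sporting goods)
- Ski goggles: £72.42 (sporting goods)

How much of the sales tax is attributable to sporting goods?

£10.56

Yoga mat £18.70: sporting goods → 5.5% + 2.5% district = 8% → £1.50
Sleeping bag £40.84: sporting goods → 5.5% + 2.5% district = 8% → £3.27
Ski goggles £72.42: sporting goods → 5.5% + 2.5% district = 8% → £5.79
Tax on sporting goods = £1.50 + £3.27 + £5.79 = £10.56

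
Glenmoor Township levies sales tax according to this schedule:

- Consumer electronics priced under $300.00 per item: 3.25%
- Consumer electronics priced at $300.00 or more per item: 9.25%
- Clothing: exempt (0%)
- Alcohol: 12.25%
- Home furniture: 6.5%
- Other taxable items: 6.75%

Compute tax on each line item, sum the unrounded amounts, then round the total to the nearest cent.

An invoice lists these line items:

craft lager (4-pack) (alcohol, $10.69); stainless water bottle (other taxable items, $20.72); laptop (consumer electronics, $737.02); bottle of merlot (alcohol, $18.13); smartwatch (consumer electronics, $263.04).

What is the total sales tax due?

Craft lager (4-pack) $10.69: alcohol → 12.25% → $1.309525
Stainless water bottle $20.72: other taxable items → 6.75% → $1.3986
Laptop $737.02: consumer electronics, $300.00 or more → 9.25% → $68.17435
Bottle of merlot $18.13: alcohol → 12.25% → $2.220925
Smartwatch $263.04: consumer electronics, under $300.00 → 3.25% → $8.5488
Unrounded tax sum = $81.6522 → $81.65

$81.65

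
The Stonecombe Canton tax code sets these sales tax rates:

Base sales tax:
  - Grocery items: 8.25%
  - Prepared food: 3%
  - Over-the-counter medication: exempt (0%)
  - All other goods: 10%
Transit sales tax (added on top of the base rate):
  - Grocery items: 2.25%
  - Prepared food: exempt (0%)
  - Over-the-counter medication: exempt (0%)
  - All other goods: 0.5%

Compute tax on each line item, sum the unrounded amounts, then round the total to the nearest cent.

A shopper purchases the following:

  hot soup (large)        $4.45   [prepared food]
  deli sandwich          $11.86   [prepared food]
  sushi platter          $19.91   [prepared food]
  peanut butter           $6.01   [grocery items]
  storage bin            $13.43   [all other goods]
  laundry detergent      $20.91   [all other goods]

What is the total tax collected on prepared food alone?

Hot soup (large) $4.45: prepared food → 3% + 0% transit = 3% → $0.1335
Deli sandwich $11.86: prepared food → 3% + 0% transit = 3% → $0.3558
Sushi platter $19.91: prepared food → 3% + 0% transit = 3% → $0.5973
Tax on prepared food: unrounded sum = $1.0866 → $1.09

$1.09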